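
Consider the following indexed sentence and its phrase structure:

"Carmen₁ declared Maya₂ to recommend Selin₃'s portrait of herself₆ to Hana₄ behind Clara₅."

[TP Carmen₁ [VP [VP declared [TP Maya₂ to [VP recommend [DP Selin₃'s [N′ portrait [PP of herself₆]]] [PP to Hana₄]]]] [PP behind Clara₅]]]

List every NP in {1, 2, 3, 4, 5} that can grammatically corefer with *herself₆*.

{3}

*herself* is an anaphor, so Principle A applies: it must be bound in its binding domain.
Binding domain of *herself₆*: the possessed DP, whose subject is Selin₃.
*Carmen₁* c-commands the anaphor but is outside its binding domain → cannot satisfy Principle A.
*Maya₂* c-commands the anaphor but is outside its binding domain → cannot satisfy Principle A.
*Selin₃* c-commands the anaphor within its binding domain → licit binder.
*Hana₄* does not c-command the anaphor → cannot bind it.
*Clara₅* does not c-command the anaphor → cannot bind it.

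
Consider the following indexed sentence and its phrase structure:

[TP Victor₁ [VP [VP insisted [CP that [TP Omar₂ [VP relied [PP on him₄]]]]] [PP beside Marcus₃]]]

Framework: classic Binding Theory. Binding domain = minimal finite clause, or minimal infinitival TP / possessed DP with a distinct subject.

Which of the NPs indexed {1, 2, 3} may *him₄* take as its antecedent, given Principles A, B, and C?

*him* is a pronoun, so Principle B applies: it must be free in its binding domain.
Binding domain of *him₄*: the embedded TP, whose subject is Omar₂.
*Victor₁* c-commands the pronoun but from outside its binding domain, and is not c-commanded by it → coindexation permitted.
*Omar₂* c-commands the pronoun within its binding domain → coindexation would violate Principle B.
*Marcus₃* and the pronoun do not c-command one another → neither Principle B nor Principle C is at stake; coindexation permitted.

{1, 3}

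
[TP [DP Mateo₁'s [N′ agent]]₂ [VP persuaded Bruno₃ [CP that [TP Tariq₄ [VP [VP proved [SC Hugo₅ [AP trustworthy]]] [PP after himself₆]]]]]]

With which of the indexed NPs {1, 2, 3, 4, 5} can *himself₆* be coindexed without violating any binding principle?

{4}

*himself* is an anaphor, so Principle A applies: it must be bound in its binding domain.
Binding domain of *himself₆*: the embedded TP, whose subject is Tariq₄.
*Mateo₁* does not c-command the anaphor → cannot bind it.
*[Mateo₁'s agent]₂* c-commands the anaphor but is outside its binding domain → cannot satisfy Principle A.
*Bruno₃* c-commands the anaphor but is outside its binding domain → cannot satisfy Principle A.
*Tariq₄* c-commands the anaphor within its binding domain → licit binder.
*Hugo₅* does not c-command the anaphor → cannot bind it.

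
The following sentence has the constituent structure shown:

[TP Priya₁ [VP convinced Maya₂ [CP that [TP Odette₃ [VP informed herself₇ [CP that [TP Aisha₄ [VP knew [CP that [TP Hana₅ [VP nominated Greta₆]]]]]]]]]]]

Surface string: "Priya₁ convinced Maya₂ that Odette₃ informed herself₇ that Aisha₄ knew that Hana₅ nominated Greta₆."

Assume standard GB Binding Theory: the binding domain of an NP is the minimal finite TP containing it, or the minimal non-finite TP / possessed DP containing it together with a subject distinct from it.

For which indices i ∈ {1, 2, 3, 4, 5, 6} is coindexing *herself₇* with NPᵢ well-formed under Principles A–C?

{3}

*herself* is an anaphor, so Principle A applies: it must be bound in its binding domain.
Binding domain of *herself₇*: the embedded TP, whose subject is Odette₃.
*Priya₁* c-commands the anaphor but is outside its binding domain → cannot satisfy Principle A.
*Maya₂* c-commands the anaphor but is outside its binding domain → cannot satisfy Principle A.
*Odette₃* c-commands the anaphor within its binding domain → licit binder.
*Aisha₄* does not c-command the anaphor → cannot bind it.
*Hana₅* does not c-command the anaphor → cannot bind it.
*Greta₆* does not c-command the anaphor → cannot bind it.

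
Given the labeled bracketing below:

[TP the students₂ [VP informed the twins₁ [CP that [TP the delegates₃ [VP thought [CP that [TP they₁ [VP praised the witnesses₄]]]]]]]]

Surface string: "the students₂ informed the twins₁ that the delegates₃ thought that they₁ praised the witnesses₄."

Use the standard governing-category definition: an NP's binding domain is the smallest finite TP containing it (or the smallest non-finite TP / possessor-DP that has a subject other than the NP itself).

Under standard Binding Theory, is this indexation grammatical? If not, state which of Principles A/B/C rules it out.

The two coindexed NPs are *the twins₁* and *they₁*.
*they₁* is a pronoun; nothing c-commands it within its binding domain (the embedded TP.), so Principle B holds trivially.
*the twins₁* is an R-expression; *they₁* does not c-command it, and no other NP shares its index, so Principle C is satisfied.
All principles are respected.

grammatical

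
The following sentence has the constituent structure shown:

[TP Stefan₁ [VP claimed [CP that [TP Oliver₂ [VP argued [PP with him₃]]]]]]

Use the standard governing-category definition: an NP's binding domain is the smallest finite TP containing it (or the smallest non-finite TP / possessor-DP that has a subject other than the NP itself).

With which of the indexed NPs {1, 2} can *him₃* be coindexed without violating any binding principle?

*him* is a pronoun, so Principle B applies: it must be free in its binding domain.
Binding domain of *him₃*: the embedded TP, whose subject is Oliver₂.
*Stefan₁* c-commands the pronoun but from outside its binding domain, and is not c-commanded by it → coindexation permitted.
*Oliver₂* c-commands the pronoun within its binding domain → coindexation would violate Principle B.

{1}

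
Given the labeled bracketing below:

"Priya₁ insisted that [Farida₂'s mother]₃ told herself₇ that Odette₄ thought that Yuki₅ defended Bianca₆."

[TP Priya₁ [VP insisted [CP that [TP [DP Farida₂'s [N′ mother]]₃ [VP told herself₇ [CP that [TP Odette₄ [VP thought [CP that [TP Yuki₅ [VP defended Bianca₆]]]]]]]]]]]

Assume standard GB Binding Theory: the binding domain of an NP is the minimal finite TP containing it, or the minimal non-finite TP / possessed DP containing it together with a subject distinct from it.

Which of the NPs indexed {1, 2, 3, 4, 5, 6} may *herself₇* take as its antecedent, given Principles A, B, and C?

*herself* is an anaphor, so Principle A applies: it must be bound in its binding domain.
Binding domain of *herself₇*: the embedded TP, whose subject is [Farida₂'s mother]₃.
*Priya₁* c-commands the anaphor but is outside its binding domain → cannot satisfy Principle A.
*Farida₂* does not c-command the anaphor → cannot bind it.
*[Farida₂'s mother]₃* c-commands the anaphor within its binding domain → licit binder.
*Odette₄* does not c-command the anaphor → cannot bind it.
*Yuki₅* does not c-command the anaphor → cannot bind it.
*Bianca₆* does not c-command the anaphor → cannot bind it.

{3}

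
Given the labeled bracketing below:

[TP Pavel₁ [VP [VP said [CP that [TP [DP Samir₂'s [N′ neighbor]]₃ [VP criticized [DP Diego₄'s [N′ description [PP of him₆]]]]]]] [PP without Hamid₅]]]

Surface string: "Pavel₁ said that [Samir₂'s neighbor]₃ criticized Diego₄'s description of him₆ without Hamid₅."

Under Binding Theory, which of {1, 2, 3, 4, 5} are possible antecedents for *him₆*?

*him* is a pronoun, so Principle B applies: it must be free in its binding domain.
Binding domain of *him₆*: the possessed DP, whose subject is Diego₄.
*Pavel₁* c-commands the pronoun but from outside its binding domain, and is not c-commanded by it → coindexation permitted.
*Samir₂* and the pronoun do not c-command one another → neither Principle B nor Principle C is at stake; coindexation permitted.
*[Samir₂'s neighbor]₃* c-commands the pronoun but from outside its binding domain, and is not c-commanded by it → coindexation permitted.
*Diego₄* c-commands the pronoun within its binding domain → coindexation would violate Principle B.
*Hamid₅* and the pronoun do not c-command one another → neither Principle B nor Principle C is at stake; coindexation permitted.

{1, 2, 3, 5}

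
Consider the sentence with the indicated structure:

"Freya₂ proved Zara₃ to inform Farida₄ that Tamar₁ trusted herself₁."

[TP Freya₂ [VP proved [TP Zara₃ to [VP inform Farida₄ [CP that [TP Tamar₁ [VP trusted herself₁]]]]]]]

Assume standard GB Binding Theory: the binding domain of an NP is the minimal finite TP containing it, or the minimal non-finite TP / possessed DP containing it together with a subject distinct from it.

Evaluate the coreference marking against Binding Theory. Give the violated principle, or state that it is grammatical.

The two coindexed NPs are *Tamar₁* and *herself₁*.
*herself₁* is an anaphor; its binding domain is the embedded TP, whose subject is Tamar₁. *Tamar₁* c-commands it within that domain and shares its index, so Principle A is satisfied.
*Tamar₁* is an R-expression; *herself₁* does not c-command it, and no other NP shares its index, so Principle C is satisfied.
All principles are respected.

grammatical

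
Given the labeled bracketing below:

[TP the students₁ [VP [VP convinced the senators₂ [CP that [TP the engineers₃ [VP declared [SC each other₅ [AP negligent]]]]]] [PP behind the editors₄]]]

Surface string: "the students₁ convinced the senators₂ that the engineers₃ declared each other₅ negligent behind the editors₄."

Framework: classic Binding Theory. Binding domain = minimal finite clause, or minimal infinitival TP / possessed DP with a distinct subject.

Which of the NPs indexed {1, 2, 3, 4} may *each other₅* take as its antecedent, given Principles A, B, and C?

*each other* is an anaphor, so Principle A applies: it must be bound in its binding domain.
Binding domain of *each other₅*: the embedded TP, whose subject is the engineers₃.
*the students₁* c-commands the anaphor but is outside its binding domain → cannot satisfy Principle A.
*the senators₂* c-commands the anaphor but is outside its binding domain → cannot satisfy Principle A.
*the engineers₃* c-commands the anaphor within its binding domain → licit binder.
*the editors₄* does not c-command the anaphor → cannot bind it.

{3}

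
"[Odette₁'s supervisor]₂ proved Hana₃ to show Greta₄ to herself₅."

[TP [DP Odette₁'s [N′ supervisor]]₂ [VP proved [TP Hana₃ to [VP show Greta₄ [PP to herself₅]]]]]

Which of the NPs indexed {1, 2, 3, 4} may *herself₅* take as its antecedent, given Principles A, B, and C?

*herself* is an anaphor, so Principle A applies: it must be bound in its binding domain.
Binding domain of *herself₅*: the embedded TP, whose subject is Hana₃.
*Odette₁* does not c-command the anaphor → cannot bind it.
*[Odette₁'s supervisor]₂* c-commands the anaphor but is outside its binding domain → cannot satisfy Principle A.
*Hana₃* c-commands the anaphor within its binding domain → licit binder.
*Greta₄* c-commands the anaphor within its binding domain → licit binder.

{3, 4}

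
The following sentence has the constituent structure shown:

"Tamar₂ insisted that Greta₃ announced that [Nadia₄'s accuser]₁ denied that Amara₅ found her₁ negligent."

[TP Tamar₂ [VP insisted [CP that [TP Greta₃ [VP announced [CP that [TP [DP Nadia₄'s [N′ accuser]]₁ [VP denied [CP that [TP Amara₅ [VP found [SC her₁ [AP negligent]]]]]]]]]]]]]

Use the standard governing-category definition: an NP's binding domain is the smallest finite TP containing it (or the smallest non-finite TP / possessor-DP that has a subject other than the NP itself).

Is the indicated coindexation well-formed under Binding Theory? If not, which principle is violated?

The two coindexed NPs are *[Nadia₄'s accuser]₁* and *her₁*.
*her₁* is a pronoun; its binding domain is the embedded TP, whose subject is Amara₅. Within that domain it is c-commanded only by *Amara₅*, which carries a different index — the pronoun is free locally, so Principle B holds.
*[Nadia₄'s accuser]₁* is an R-expression; *her₁* does not c-command it, and no other NP shares its index, so Principle C is satisfied.
All principles are respected.

grammatical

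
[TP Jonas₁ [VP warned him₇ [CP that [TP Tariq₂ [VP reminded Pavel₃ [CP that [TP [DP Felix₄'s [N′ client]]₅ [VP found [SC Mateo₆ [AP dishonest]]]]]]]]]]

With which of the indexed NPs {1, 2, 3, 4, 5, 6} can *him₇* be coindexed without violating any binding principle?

none

*him* is a pronoun, so Principle B applies: it must be free in its binding domain.
Binding domain of *him₇*: the matrix TP, whose subject is Jonas₁.
*Jonas₁* c-commands the pronoun within its binding domain → coindexation would violate Principle B.
*Tariq₂*: the pronoun c-commands this R-expression → coindexation would violate Principle C on *Tariq₂*.
*Pavel₃*: the pronoun c-commands this R-expression → coindexation would violate Principle C on *Pavel₃*.
*Felix₄*: the pronoun c-commands this R-expression → coindexation would violate Principle C on *Felix₄*.
*[Felix₄'s client]₅*: the pronoun c-commands this R-expression → coindexation would violate Principle C on *[Felix₄'s client]₅*.
*Mateo₆*: the pronoun c-commands this R-expression → coindexation would violate Principle C on *Mateo₆*.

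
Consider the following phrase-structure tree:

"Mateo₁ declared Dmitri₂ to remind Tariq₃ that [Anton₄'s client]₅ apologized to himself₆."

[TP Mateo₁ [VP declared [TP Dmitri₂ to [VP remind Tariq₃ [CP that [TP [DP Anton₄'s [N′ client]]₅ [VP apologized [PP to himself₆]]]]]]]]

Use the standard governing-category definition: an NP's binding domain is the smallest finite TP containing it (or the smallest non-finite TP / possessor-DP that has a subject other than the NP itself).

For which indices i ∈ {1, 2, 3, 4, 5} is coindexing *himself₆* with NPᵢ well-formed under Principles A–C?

{5}

*himself* is an anaphor, so Principle A applies: it must be bound in its binding domain.
Binding domain of *himself₆*: the embedded TP, whose subject is [Anton₄'s client]₅.
*Mateo₁* c-commands the anaphor but is outside its binding domain → cannot satisfy Principle A.
*Dmitri₂* c-commands the anaphor but is outside its binding domain → cannot satisfy Principle A.
*Tariq₃* c-commands the anaphor but is outside its binding domain → cannot satisfy Principle A.
*Anton₄* does not c-command the anaphor → cannot bind it.
*[Anton₄'s client]₅* c-commands the anaphor within its binding domain → licit binder.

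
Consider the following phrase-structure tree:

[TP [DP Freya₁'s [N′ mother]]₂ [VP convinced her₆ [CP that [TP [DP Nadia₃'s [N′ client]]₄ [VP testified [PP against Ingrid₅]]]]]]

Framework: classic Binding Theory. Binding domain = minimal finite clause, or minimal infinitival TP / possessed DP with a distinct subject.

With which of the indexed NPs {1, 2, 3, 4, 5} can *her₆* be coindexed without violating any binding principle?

*her* is a pronoun, so Principle B applies: it must be free in its binding domain.
Binding domain of *her₆*: the matrix TP, whose subject is [Freya₁'s mother]₂.
*Freya₁* and the pronoun do not c-command one another → neither Principle B nor Principle C is at stake; coindexation permitted.
*[Freya₁'s mother]₂* c-commands the pronoun within its binding domain → coindexation would violate Principle B.
*Nadia₃*: the pronoun c-commands this R-expression → coindexation would violate Principle C on *Nadia₃*.
*[Nadia₃'s client]₄*: the pronoun c-commands this R-expression → coindexation would violate Principle C on *[Nadia₃'s client]₄*.
*Ingrid₅*: the pronoun c-commands this R-expression → coindexation would violate Principle C on *Ingrid₅*.

{1}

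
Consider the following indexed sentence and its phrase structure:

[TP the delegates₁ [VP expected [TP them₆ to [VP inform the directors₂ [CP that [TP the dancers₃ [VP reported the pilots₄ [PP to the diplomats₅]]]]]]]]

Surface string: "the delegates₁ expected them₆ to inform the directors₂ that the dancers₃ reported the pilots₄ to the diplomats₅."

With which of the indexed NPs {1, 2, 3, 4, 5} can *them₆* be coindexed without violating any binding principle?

none

*them* is a pronoun, so Principle B applies: it must be free in its binding domain.
Binding domain of *them₆*: the matrix TP, whose subject is the delegates₁.
*the delegates₁* c-commands the pronoun within its binding domain → coindexation would violate Principle B.
*the directors₂*: the pronoun c-commands this R-expression → coindexation would violate Principle C on *the directors₂*.
*the dancers₃*: the pronoun c-commands this R-expression → coindexation would violate Principle C on *the dancers₃*.
*the pilots₄*: the pronoun c-commands this R-expression → coindexation would violate Principle C on *the pilots₄*.
*the diplomats₅*: the pronoun c-commands this R-expression → coindexation would violate Principle C on *the diplomats₅*.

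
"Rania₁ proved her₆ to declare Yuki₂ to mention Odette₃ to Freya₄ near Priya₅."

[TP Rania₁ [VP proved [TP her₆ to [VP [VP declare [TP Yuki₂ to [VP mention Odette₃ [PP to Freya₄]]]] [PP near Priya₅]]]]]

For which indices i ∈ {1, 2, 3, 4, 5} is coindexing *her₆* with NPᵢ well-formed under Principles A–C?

*her* is a pronoun, so Principle B applies: it must be free in its binding domain.
Binding domain of *her₆*: the matrix TP, whose subject is Rania₁.
*Rania₁* c-commands the pronoun within its binding domain → coindexation would violate Principle B.
*Yuki₂*: the pronoun c-commands this R-expression → coindexation would violate Principle C on *Yuki₂*.
*Odette₃*: the pronoun c-commands this R-expression → coindexation would violate Principle C on *Odette₃*.
*Freya₄*: the pronoun c-commands this R-expression → coindexation would violate Principle C on *Freya₄*.
*Priya₅*: the pronoun c-commands this R-expression → coindexation would violate Principle C on *Priya₅*.

none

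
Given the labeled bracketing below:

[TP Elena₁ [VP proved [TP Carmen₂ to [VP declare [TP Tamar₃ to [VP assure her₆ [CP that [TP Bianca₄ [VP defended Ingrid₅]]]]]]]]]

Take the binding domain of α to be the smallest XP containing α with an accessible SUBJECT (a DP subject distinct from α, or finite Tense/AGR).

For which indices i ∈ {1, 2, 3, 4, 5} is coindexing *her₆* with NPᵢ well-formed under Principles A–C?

*her* is a pronoun, so Principle B applies: it must be free in its binding domain.
Binding domain of *her₆*: the embedded TP, whose subject is Tamar₃.
*Elena₁* c-commands the pronoun but from outside its binding domain, and is not c-commanded by it → coindexation permitted.
*Carmen₂* c-commands the pronoun but from outside its binding domain, and is not c-commanded by it → coindexation permitted.
*Tamar₃* c-commands the pronoun within its binding domain → coindexation would violate Principle B.
*Bianca₄*: the pronoun c-commands this R-expression → coindexation would violate Principle C on *Bianca₄*.
*Ingrid₅*: the pronoun c-commands this R-expression → coindexation would violate Principle C on *Ingrid₅*.

{1, 2}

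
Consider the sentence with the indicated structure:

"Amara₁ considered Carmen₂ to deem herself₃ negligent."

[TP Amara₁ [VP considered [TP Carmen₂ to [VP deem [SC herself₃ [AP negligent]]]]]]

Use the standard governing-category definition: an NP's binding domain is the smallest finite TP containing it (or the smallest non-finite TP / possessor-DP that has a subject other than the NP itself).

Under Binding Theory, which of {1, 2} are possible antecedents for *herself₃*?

*herself* is an anaphor, so Principle A applies: it must be bound in its binding domain.
Binding domain of *herself₃*: the embedded TP, whose subject is Carmen₂.
*Amara₁* c-commands the anaphor but is outside its binding domain → cannot satisfy Principle A.
*Carmen₂* c-commands the anaphor within its binding domain → licit binder.

{2}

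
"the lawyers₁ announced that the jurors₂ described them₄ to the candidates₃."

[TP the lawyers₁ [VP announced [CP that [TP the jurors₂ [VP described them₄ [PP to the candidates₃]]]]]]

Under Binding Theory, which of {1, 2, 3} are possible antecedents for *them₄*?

*them* is a pronoun, so Principle B applies: it must be free in its binding domain.
Binding domain of *them₄*: the embedded TP, whose subject is the jurors₂.
*the lawyers₁* c-commands the pronoun but from outside its binding domain, and is not c-commanded by it → coindexation permitted.
*the jurors₂* c-commands the pronoun within its binding domain → coindexation would violate Principle B.
*the candidates₃*: the pronoun c-commands this R-expression → coindexation would violate Principle C on *the candidates₃*.

{1}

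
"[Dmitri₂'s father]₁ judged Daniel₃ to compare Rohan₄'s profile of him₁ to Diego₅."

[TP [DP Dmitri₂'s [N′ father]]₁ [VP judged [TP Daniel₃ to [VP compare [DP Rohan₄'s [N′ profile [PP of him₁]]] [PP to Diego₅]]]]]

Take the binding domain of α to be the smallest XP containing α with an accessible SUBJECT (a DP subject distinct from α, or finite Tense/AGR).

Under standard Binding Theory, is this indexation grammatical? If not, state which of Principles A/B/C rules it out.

grammatical

The two coindexed NPs are *[Dmitri₂'s father]₁* and *him₁*.
*him₁* is a pronoun; its binding domain is the possessed DP, whose subject is Rohan₄. Within that domain it is c-commanded only by *Rohan₄*, which carries a different index — the pronoun is free locally, so Principle B holds.
*[Dmitri₂'s father]₁* is an R-expression; *him₁* does not c-command it, and no other NP shares its index, so Principle C is satisfied.
All principles are respected.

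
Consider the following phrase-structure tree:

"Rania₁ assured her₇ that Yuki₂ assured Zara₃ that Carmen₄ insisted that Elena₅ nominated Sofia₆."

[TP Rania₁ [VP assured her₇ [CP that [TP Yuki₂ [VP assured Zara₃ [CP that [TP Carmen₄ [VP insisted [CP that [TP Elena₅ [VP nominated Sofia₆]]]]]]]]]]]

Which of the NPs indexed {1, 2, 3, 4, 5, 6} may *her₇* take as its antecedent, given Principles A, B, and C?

*her* is a pronoun, so Principle B applies: it must be free in its binding domain.
Binding domain of *her₇*: the matrix TP, whose subject is Rania₁.
*Rania₁* c-commands the pronoun within its binding domain → coindexation would violate Principle B.
*Yuki₂*: the pronoun c-commands this R-expression → coindexation would violate Principle C on *Yuki₂*.
*Zara₃*: the pronoun c-commands this R-expression → coindexation would violate Principle C on *Zara₃*.
*Carmen₄*: the pronoun c-commands this R-expression → coindexation would violate Principle C on *Carmen₄*.
*Elena₅*: the pronoun c-commands this R-expression → coindexation would violate Principle C on *Elena₅*.
*Sofia₆*: the pronoun c-commands this R-expression → coindexation would violate Principle C on *Sofia₆*.

none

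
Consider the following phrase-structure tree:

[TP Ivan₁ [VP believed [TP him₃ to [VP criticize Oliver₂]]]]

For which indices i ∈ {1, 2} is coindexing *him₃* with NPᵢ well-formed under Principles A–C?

*him* is a pronoun, so Principle B applies: it must be free in its binding domain.
Binding domain of *him₃*: the matrix TP, whose subject is Ivan₁.
*Ivan₁* c-commands the pronoun within its binding domain → coindexation would violate Principle B.
*Oliver₂*: the pronoun c-commands this R-expression → coindexation would violate Principle C on *Oliver₂*.

none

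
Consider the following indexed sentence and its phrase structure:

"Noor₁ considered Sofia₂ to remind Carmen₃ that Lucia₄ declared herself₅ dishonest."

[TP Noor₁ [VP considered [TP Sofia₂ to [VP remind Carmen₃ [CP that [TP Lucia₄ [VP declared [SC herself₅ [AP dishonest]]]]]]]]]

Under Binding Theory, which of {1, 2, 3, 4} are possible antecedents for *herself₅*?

{4}

*herself* is an anaphor, so Principle A applies: it must be bound in its binding domain.
Binding domain of *herself₅*: the embedded TP, whose subject is Lucia₄.
*Noor₁* c-commands the anaphor but is outside its binding domain → cannot satisfy Principle A.
*Sofia₂* c-commands the anaphor but is outside its binding domain → cannot satisfy Principle A.
*Carmen₃* c-commands the anaphor but is outside its binding domain → cannot satisfy Principle A.
*Lucia₄* c-commands the anaphor within its binding domain → licit binder.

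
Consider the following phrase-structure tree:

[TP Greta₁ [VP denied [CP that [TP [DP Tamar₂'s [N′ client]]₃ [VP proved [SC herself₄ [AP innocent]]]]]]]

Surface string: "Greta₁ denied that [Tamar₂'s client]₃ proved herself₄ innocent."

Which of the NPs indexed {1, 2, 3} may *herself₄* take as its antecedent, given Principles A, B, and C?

{3}

*herself* is an anaphor, so Principle A applies: it must be bound in its binding domain.
Binding domain of *herself₄*: the embedded TP, whose subject is [Tamar₂'s client]₃.
*Greta₁* c-commands the anaphor but is outside its binding domain → cannot satisfy Principle A.
*Tamar₂* does not c-command the anaphor → cannot bind it.
*[Tamar₂'s client]₃* c-commands the anaphor within its binding domain → licit binder.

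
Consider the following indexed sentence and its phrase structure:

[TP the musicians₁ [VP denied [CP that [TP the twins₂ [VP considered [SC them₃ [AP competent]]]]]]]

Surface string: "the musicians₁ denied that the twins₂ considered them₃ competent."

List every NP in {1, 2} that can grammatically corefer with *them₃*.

*them* is a pronoun, so Principle B applies: it must be free in its binding domain.
Binding domain of *them₃*: the embedded TP, whose subject is the twins₂.
*the musicians₁* c-commands the pronoun but from outside its binding domain, and is not c-commanded by it → coindexation permitted.
*the twins₂* c-commands the pronoun within its binding domain → coindexation would violate Principle B.

{1}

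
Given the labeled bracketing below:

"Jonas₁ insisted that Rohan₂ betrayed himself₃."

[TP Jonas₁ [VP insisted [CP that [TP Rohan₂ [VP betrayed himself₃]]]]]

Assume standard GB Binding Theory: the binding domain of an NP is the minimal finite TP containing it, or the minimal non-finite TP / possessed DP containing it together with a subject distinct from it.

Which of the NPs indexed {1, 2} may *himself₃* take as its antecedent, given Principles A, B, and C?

*himself* is an anaphor, so Principle A applies: it must be bound in its binding domain.
Binding domain of *himself₃*: the embedded TP, whose subject is Rohan₂.
*Jonas₁* c-commands the anaphor but is outside its binding domain → cannot satisfy Principle A.
*Rohan₂* c-commands the anaphor within its binding domain → licit binder.

{2}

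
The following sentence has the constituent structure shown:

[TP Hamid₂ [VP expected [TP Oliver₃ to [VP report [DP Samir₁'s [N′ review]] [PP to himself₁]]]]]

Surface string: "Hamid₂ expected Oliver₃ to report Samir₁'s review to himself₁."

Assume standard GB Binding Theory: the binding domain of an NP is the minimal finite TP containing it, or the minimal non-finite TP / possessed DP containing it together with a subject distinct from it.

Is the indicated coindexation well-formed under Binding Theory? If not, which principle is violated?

Principle A

The two coindexed NPs are *Samir₁* and *himself₁*.
*himself₁* is an anaphor. Principle A requires it to be bound within its binding domain — the embedded TP, whose subject is Oliver₃.
Within that domain it is c-commanded by *Oliver₃*, which does not share its index.
*Samir₁* does not c-command the anaphor at all.
The anaphor is unbound in its domain → Principle A violation.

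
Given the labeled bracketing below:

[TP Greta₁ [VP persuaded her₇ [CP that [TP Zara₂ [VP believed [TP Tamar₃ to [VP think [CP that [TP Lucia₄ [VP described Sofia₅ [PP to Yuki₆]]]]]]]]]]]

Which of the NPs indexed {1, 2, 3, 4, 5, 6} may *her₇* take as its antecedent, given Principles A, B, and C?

none

*her* is a pronoun, so Principle B applies: it must be free in its binding domain.
Binding domain of *her₇*: the matrix TP, whose subject is Greta₁.
*Greta₁* c-commands the pronoun within its binding domain → coindexation would violate Principle B.
*Zara₂*: the pronoun c-commands this R-expression → coindexation would violate Principle C on *Zara₂*.
*Tamar₃*: the pronoun c-commands this R-expression → coindexation would violate Principle C on *Tamar₃*.
*Lucia₄*: the pronoun c-commands this R-expression → coindexation would violate Principle C on *Lucia₄*.
*Sofia₅*: the pronoun c-commands this R-expression → coindexation would violate Principle C on *Sofia₅*.
*Yuki₆*: the pronoun c-commands this R-expression → coindexation would violate Principle C on *Yuki₆*.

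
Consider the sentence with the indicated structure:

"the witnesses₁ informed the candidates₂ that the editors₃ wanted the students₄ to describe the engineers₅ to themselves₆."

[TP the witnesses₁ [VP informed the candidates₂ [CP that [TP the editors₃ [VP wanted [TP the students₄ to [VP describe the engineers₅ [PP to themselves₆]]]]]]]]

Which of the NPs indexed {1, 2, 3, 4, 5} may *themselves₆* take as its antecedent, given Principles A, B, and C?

*themselves* is an anaphor, so Principle A applies: it must be bound in its binding domain.
Binding domain of *themselves₆*: the embedded TP, whose subject is the students₄.
*the witnesses₁* c-commands the anaphor but is outside its binding domain → cannot satisfy Principle A.
*the candidates₂* c-commands the anaphor but is outside its binding domain → cannot satisfy Principle A.
*the editors₃* c-commands the anaphor but is outside its binding domain → cannot satisfy Principle A.
*the students₄* c-commands the anaphor within its binding domain → licit binder.
*the engineers₅* c-commands the anaphor within its binding domain → licit binder.

{4, 5}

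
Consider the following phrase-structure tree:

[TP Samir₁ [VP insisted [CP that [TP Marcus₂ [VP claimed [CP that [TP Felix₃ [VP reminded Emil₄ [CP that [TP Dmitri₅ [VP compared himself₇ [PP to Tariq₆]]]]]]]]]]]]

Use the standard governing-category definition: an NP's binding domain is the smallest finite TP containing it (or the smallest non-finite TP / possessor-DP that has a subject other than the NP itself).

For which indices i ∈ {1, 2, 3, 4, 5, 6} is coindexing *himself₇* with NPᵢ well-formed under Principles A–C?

*himself* is an anaphor, so Principle A applies: it must be bound in its binding domain.
Binding domain of *himself₇*: the embedded TP, whose subject is Dmitri₅.
*Samir₁* c-commands the anaphor but is outside its binding domain → cannot satisfy Principle A.
*Marcus₂* c-commands the anaphor but is outside its binding domain → cannot satisfy Principle A.
*Felix₃* c-commands the anaphor but is outside its binding domain → cannot satisfy Principle A.
*Emil₄* c-commands the anaphor but is outside its binding domain → cannot satisfy Principle A.
*Dmitri₅* c-commands the anaphor within its binding domain → licit binder.
*Tariq₆* does not c-command the anaphor → cannot bind it.

{5}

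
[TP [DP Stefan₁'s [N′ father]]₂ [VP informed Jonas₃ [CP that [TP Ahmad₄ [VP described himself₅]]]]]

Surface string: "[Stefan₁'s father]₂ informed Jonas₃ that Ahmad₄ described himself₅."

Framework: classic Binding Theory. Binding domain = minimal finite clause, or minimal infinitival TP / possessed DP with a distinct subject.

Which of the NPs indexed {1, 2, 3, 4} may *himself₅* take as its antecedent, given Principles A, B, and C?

*himself* is an anaphor, so Principle A applies: it must be bound in its binding domain.
Binding domain of *himself₅*: the embedded TP, whose subject is Ahmad₄.
*Stefan₁* does not c-command the anaphor → cannot bind it.
*[Stefan₁'s father]₂* c-commands the anaphor but is outside its binding domain → cannot satisfy Principle A.
*Jonas₃* c-commands the anaphor but is outside its binding domain → cannot satisfy Principle A.
*Ahmad₄* c-commands the anaphor within its binding domain → licit binder.

{4}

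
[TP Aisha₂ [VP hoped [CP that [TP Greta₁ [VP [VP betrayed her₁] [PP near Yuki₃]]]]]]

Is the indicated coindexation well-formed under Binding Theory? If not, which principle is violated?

Principle B

The two coindexed NPs are *Greta₁* and *her₁*.
*her₁* is a pronoun. Its binding domain is the embedded TP, whose subject is Greta₁.
*Greta₁* c-commands it within that domain and carries the same index.
The pronoun is locally bound → Principle B violation.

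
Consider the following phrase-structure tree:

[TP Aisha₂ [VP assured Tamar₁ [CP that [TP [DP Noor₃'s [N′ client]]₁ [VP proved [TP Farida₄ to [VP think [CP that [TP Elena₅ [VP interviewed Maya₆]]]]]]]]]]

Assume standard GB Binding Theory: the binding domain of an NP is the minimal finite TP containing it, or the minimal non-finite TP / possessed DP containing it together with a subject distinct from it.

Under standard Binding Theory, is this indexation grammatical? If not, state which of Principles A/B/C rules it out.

Principle C

The two coindexed NPs are *[Noor₃'s client]₁* and *Tamar₁*.
*[Noor₃'s client]₁* is an R-expression. Principle C requires it to be free everywhere.
*Tamar₁* c-commands it and carries the same index.
The R-expression is bound → Principle C violation.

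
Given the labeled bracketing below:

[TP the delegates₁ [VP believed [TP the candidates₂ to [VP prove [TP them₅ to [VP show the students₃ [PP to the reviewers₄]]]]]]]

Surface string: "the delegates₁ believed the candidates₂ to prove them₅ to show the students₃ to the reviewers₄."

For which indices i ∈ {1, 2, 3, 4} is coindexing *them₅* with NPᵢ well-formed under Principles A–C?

{1}

*them* is a pronoun, so Principle B applies: it must be free in its binding domain.
Binding domain of *them₅*: the embedded TP, whose subject is the candidates₂.
*the delegates₁* c-commands the pronoun but from outside its binding domain, and is not c-commanded by it → coindexation permitted.
*the candidates₂* c-commands the pronoun within its binding domain → coindexation would violate Principle B.
*the students₃*: the pronoun c-commands this R-expression → coindexation would violate Principle C on *the students₃*.
*the reviewers₄*: the pronoun c-commands this R-expression → coindexation would violate Principle C on *the reviewers₄*.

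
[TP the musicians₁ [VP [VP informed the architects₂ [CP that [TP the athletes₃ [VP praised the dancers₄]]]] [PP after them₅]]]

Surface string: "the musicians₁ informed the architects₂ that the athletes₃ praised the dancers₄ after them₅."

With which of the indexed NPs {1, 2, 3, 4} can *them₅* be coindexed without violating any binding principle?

{2, 3, 4}

*them* is a pronoun, so Principle B applies: it must be free in its binding domain.
Binding domain of *them₅*: the matrix TP, whose subject is the musicians₁.
*the musicians₁* c-commands the pronoun within its binding domain → coindexation would violate Principle B.
*the architects₂* and the pronoun do not c-command one another → neither Principle B nor Principle C is at stake; coindexation permitted.
*the athletes₃* and the pronoun do not c-command one another → neither Principle B nor Principle C is at stake; coindexation permitted.
*the dancers₄* and the pronoun do not c-command one another → neither Principle B nor Principle C is at stake; coindexation permitted.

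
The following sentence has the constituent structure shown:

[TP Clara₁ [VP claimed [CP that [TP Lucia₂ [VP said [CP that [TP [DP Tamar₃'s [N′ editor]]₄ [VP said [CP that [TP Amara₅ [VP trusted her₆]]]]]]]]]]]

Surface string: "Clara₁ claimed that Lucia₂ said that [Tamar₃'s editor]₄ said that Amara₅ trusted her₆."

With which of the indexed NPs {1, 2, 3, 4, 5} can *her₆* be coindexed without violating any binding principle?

{1, 2, 3, 4}

*her* is a pronoun, so Principle B applies: it must be free in its binding domain.
Binding domain of *her₆*: the embedded TP, whose subject is Amara₅.
*Clara₁* c-commands the pronoun but from outside its binding domain, and is not c-commanded by it → coindexation permitted.
*Lucia₂* c-commands the pronoun but from outside its binding domain, and is not c-commanded by it → coindexation permitted.
*Tamar₃* and the pronoun do not c-command one another → neither Principle B nor Principle C is at stake; coindexation permitted.
*[Tamar₃'s editor]₄* c-commands the pronoun but from outside its binding domain, and is not c-commanded by it → coindexation permitted.
*Amara₅* c-commands the pronoun within its binding domain → coindexation would violate Principle B.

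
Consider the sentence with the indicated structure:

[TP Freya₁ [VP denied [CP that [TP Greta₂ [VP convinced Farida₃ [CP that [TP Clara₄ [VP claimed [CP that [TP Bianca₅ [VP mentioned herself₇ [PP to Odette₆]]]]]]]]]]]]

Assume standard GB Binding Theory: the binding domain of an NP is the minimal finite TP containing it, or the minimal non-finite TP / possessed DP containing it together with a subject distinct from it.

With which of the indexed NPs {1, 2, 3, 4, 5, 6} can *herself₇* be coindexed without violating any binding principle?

{5}

*herself* is an anaphor, so Principle A applies: it must be bound in its binding domain.
Binding domain of *herself₇*: the embedded TP, whose subject is Bianca₅.
*Freya₁* c-commands the anaphor but is outside its binding domain → cannot satisfy Principle A.
*Greta₂* c-commands the anaphor but is outside its binding domain → cannot satisfy Principle A.
*Farida₃* c-commands the anaphor but is outside its binding domain → cannot satisfy Principle A.
*Clara₄* c-commands the anaphor but is outside its binding domain → cannot satisfy Principle A.
*Bianca₅* c-commands the anaphor within its binding domain → licit binder.
*Odette₆* does not c-command the anaphor → cannot bind it.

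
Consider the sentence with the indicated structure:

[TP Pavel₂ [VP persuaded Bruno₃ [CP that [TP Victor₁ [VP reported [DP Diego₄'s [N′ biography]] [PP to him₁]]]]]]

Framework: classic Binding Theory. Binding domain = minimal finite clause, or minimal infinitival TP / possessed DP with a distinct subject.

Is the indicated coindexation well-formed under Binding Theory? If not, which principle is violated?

Principle B

The two coindexed NPs are *Victor₁* and *him₁*.
*him₁* is a pronoun. Its binding domain is the embedded TP, whose subject is Victor₁.
*Victor₁* c-commands it within that domain and carries the same index.
The pronoun is locally bound → Principle B violation.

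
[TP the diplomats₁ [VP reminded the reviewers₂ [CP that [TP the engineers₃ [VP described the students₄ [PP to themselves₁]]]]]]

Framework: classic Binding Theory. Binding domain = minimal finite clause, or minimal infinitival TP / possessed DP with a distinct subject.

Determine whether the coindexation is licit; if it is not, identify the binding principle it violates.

Principle A

The two coindexed NPs are *the diplomats₁* and *themselves₁*.
*themselves₁* is an anaphor. Principle A requires it to be bound within its binding domain — the embedded TP, whose subject is the engineers₃.
Within that domain it is c-commanded by *the engineers₃*, *the students₄*, none of which share its index.
*the diplomats₁* does c-command the anaphor, but from outside its binding domain.
The anaphor is unbound in its domain → Principle A violation.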